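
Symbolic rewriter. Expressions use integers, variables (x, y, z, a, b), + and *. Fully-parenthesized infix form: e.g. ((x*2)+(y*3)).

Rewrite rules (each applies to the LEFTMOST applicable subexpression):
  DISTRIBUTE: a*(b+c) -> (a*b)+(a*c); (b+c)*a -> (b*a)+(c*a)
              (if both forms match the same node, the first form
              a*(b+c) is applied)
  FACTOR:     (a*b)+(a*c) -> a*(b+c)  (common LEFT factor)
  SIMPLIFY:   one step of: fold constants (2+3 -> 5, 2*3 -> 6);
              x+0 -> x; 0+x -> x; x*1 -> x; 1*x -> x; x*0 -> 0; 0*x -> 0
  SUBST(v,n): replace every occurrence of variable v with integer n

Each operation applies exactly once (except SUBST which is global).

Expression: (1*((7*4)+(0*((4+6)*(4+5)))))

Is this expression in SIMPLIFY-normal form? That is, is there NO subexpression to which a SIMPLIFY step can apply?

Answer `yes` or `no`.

Answer: no

Derivation:
Expression: (1*((7*4)+(0*((4+6)*(4+5)))))
Scanning for simplifiable subexpressions (pre-order)...
  at root: (1*((7*4)+(0*((4+6)*(4+5))))) (SIMPLIFIABLE)
  at R: ((7*4)+(0*((4+6)*(4+5)))) (not simplifiable)
  at RL: (7*4) (SIMPLIFIABLE)
  at RR: (0*((4+6)*(4+5))) (SIMPLIFIABLE)
  at RRR: ((4+6)*(4+5)) (not simplifiable)
  at RRRL: (4+6) (SIMPLIFIABLE)
  at RRRR: (4+5) (SIMPLIFIABLE)
Found simplifiable subexpr at path root: (1*((7*4)+(0*((4+6)*(4+5)))))
One SIMPLIFY step would give: ((7*4)+(0*((4+6)*(4+5))))
-> NOT in normal form.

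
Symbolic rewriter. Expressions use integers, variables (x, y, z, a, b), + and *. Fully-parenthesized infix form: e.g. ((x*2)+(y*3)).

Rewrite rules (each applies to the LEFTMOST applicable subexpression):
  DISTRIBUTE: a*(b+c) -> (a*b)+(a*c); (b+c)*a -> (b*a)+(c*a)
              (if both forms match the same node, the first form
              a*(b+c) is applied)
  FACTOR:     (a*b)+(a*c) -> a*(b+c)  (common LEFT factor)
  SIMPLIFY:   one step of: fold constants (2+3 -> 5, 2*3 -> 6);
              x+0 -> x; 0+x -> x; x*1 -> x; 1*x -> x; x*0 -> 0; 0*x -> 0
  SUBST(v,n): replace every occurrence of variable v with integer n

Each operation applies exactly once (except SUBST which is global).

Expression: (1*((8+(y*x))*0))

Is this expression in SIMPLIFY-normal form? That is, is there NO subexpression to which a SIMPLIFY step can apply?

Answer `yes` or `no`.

Answer: no

Derivation:
Expression: (1*((8+(y*x))*0))
Scanning for simplifiable subexpressions (pre-order)...
  at root: (1*((8+(y*x))*0)) (SIMPLIFIABLE)
  at R: ((8+(y*x))*0) (SIMPLIFIABLE)
  at RL: (8+(y*x)) (not simplifiable)
  at RLR: (y*x) (not simplifiable)
Found simplifiable subexpr at path root: (1*((8+(y*x))*0))
One SIMPLIFY step would give: ((8+(y*x))*0)
-> NOT in normal form.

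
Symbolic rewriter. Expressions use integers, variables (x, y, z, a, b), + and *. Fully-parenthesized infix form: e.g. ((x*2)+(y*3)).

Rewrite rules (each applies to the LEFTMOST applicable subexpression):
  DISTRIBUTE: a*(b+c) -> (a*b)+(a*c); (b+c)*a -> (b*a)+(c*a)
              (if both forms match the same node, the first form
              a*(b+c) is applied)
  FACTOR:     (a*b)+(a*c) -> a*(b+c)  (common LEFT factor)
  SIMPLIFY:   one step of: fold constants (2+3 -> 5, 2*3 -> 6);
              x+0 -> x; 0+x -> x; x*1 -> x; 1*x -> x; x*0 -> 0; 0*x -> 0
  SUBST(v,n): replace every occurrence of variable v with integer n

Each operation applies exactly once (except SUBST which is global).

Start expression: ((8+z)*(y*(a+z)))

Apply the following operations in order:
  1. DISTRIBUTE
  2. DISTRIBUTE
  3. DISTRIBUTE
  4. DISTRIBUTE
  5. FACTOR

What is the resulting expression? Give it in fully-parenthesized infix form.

Answer: ((8*((y*a)+(y*z)))+(z*((y*a)+(y*z))))

Derivation:
Start: ((8+z)*(y*(a+z)))
Apply DISTRIBUTE at root (target: ((8+z)*(y*(a+z)))): ((8+z)*(y*(a+z))) -> ((8*(y*(a+z)))+(z*(y*(a+z))))
Apply DISTRIBUTE at LR (target: (y*(a+z))): ((8*(y*(a+z)))+(z*(y*(a+z)))) -> ((8*((y*a)+(y*z)))+(z*(y*(a+z))))
Apply DISTRIBUTE at L (target: (8*((y*a)+(y*z)))): ((8*((y*a)+(y*z)))+(z*(y*(a+z)))) -> (((8*(y*a))+(8*(y*z)))+(z*(y*(a+z))))
Apply DISTRIBUTE at RR (target: (y*(a+z))): (((8*(y*a))+(8*(y*z)))+(z*(y*(a+z)))) -> (((8*(y*a))+(8*(y*z)))+(z*((y*a)+(y*z))))
Apply FACTOR at L (target: ((8*(y*a))+(8*(y*z)))): (((8*(y*a))+(8*(y*z)))+(z*((y*a)+(y*z)))) -> ((8*((y*a)+(y*z)))+(z*((y*a)+(y*z))))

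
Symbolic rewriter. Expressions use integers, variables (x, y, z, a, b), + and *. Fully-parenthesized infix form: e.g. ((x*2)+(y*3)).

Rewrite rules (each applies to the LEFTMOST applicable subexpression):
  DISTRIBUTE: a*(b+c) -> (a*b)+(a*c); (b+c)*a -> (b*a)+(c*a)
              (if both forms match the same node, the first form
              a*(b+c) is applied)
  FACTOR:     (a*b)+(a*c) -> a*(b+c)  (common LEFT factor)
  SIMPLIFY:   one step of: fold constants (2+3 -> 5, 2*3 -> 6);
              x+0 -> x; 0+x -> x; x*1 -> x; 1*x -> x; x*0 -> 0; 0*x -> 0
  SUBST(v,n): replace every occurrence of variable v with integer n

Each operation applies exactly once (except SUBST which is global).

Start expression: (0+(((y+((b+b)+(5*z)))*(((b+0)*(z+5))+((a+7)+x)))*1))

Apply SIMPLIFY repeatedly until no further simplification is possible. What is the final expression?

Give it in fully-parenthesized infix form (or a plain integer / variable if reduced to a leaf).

Answer: ((y+((b+b)+(5*z)))*((b*(z+5))+((a+7)+x)))

Derivation:
Start: (0+(((y+((b+b)+(5*z)))*(((b+0)*(z+5))+((a+7)+x)))*1))
Step 1: at root: (0+(((y+((b+b)+(5*z)))*(((b+0)*(z+5))+((a+7)+x)))*1)) -> (((y+((b+b)+(5*z)))*(((b+0)*(z+5))+((a+7)+x)))*1); overall: (0+(((y+((b+b)+(5*z)))*(((b+0)*(z+5))+((a+7)+x)))*1)) -> (((y+((b+b)+(5*z)))*(((b+0)*(z+5))+((a+7)+x)))*1)
Step 2: at root: (((y+((b+b)+(5*z)))*(((b+0)*(z+5))+((a+7)+x)))*1) -> ((y+((b+b)+(5*z)))*(((b+0)*(z+5))+((a+7)+x))); overall: (((y+((b+b)+(5*z)))*(((b+0)*(z+5))+((a+7)+x)))*1) -> ((y+((b+b)+(5*z)))*(((b+0)*(z+5))+((a+7)+x)))
Step 3: at RLL: (b+0) -> b; overall: ((y+((b+b)+(5*z)))*(((b+0)*(z+5))+((a+7)+x))) -> ((y+((b+b)+(5*z)))*((b*(z+5))+((a+7)+x)))
Fixed point: ((y+((b+b)+(5*z)))*((b*(z+5))+((a+7)+x)))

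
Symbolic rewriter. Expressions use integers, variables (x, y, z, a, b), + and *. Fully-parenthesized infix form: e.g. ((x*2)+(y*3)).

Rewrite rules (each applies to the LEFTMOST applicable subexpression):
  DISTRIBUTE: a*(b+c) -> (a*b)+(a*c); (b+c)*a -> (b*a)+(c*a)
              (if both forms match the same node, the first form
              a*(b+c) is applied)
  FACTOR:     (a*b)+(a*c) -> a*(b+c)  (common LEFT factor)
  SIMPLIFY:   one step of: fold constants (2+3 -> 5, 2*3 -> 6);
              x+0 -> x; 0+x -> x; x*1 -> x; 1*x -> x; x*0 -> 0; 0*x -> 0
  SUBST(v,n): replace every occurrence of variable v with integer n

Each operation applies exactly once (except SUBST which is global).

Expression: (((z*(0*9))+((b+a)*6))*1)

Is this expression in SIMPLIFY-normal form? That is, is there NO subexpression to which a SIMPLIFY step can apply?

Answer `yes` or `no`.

Answer: no

Derivation:
Expression: (((z*(0*9))+((b+a)*6))*1)
Scanning for simplifiable subexpressions (pre-order)...
  at root: (((z*(0*9))+((b+a)*6))*1) (SIMPLIFIABLE)
  at L: ((z*(0*9))+((b+a)*6)) (not simplifiable)
  at LL: (z*(0*9)) (not simplifiable)
  at LLR: (0*9) (SIMPLIFIABLE)
  at LR: ((b+a)*6) (not simplifiable)
  at LRL: (b+a) (not simplifiable)
Found simplifiable subexpr at path root: (((z*(0*9))+((b+a)*6))*1)
One SIMPLIFY step would give: ((z*(0*9))+((b+a)*6))
-> NOT in normal form.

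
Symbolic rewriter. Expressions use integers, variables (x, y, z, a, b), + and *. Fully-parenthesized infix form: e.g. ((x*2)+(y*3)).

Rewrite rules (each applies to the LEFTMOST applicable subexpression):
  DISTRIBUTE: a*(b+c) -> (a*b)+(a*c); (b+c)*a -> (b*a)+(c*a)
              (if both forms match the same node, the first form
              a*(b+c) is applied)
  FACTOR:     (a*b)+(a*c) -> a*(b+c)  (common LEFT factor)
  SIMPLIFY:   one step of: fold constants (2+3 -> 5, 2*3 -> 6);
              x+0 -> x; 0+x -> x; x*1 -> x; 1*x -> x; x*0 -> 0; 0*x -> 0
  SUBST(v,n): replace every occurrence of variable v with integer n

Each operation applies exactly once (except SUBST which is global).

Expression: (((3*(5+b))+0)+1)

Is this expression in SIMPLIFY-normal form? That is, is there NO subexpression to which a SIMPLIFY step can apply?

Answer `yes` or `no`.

Answer: no

Derivation:
Expression: (((3*(5+b))+0)+1)
Scanning for simplifiable subexpressions (pre-order)...
  at root: (((3*(5+b))+0)+1) (not simplifiable)
  at L: ((3*(5+b))+0) (SIMPLIFIABLE)
  at LL: (3*(5+b)) (not simplifiable)
  at LLR: (5+b) (not simplifiable)
Found simplifiable subexpr at path L: ((3*(5+b))+0)
One SIMPLIFY step would give: ((3*(5+b))+1)
-> NOT in normal form.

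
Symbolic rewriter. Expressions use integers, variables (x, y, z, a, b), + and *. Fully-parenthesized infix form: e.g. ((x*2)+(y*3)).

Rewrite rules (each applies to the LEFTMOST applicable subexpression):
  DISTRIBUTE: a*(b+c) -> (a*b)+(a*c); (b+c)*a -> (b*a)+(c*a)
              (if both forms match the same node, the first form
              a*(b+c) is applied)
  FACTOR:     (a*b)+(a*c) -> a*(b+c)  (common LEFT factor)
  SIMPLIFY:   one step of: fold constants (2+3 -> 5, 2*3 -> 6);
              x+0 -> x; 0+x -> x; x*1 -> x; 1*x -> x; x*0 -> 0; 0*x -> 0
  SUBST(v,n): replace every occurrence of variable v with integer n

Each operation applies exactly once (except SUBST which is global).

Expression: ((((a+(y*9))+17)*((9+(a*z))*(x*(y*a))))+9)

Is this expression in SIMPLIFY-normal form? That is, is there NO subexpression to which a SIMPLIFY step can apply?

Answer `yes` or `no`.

Expression: ((((a+(y*9))+17)*((9+(a*z))*(x*(y*a))))+9)
Scanning for simplifiable subexpressions (pre-order)...
  at root: ((((a+(y*9))+17)*((9+(a*z))*(x*(y*a))))+9) (not simplifiable)
  at L: (((a+(y*9))+17)*((9+(a*z))*(x*(y*a)))) (not simplifiable)
  at LL: ((a+(y*9))+17) (not simplifiable)
  at LLL: (a+(y*9)) (not simplifiable)
  at LLLR: (y*9) (not simplifiable)
  at LR: ((9+(a*z))*(x*(y*a))) (not simplifiable)
  at LRL: (9+(a*z)) (not simplifiable)
  at LRLR: (a*z) (not simplifiable)
  at LRR: (x*(y*a)) (not simplifiable)
  at LRRR: (y*a) (not simplifiable)
Result: no simplifiable subexpression found -> normal form.

Answer: yes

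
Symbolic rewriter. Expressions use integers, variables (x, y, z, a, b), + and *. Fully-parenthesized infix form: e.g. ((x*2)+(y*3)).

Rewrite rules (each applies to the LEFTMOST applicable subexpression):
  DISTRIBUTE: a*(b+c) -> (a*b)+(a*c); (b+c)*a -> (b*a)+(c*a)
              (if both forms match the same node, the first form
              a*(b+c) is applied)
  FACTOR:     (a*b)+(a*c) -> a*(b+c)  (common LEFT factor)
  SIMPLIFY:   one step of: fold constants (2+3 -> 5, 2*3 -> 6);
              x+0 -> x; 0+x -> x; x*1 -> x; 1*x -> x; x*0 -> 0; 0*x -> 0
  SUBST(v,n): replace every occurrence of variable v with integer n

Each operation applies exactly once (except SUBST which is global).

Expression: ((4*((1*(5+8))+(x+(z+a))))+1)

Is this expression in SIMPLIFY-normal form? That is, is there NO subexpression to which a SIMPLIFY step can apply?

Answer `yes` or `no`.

Answer: no

Derivation:
Expression: ((4*((1*(5+8))+(x+(z+a))))+1)
Scanning for simplifiable subexpressions (pre-order)...
  at root: ((4*((1*(5+8))+(x+(z+a))))+1) (not simplifiable)
  at L: (4*((1*(5+8))+(x+(z+a)))) (not simplifiable)
  at LR: ((1*(5+8))+(x+(z+a))) (not simplifiable)
  at LRL: (1*(5+8)) (SIMPLIFIABLE)
  at LRLR: (5+8) (SIMPLIFIABLE)
  at LRR: (x+(z+a)) (not simplifiable)
  at LRRR: (z+a) (not simplifiable)
Found simplifiable subexpr at path LRL: (1*(5+8))
One SIMPLIFY step would give: ((4*((5+8)+(x+(z+a))))+1)
-> NOT in normal form.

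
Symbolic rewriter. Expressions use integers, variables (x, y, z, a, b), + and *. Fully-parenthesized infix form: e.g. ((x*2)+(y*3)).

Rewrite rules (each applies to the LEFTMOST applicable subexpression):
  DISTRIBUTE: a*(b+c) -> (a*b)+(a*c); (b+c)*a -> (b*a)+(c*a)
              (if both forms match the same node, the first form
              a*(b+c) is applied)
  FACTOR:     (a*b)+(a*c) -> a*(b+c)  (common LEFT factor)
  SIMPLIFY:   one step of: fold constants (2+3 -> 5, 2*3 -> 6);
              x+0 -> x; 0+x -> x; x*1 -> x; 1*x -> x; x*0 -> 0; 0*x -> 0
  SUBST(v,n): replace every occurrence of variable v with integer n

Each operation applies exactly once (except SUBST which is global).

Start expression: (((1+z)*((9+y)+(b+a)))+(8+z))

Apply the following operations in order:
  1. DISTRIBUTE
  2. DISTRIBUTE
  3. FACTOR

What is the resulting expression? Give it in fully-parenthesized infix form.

Answer: ((((1+z)*(9+y))+((1+z)*(b+a)))+(8+z))

Derivation:
Start: (((1+z)*((9+y)+(b+a)))+(8+z))
Apply DISTRIBUTE at L (target: ((1+z)*((9+y)+(b+a)))): (((1+z)*((9+y)+(b+a)))+(8+z)) -> ((((1+z)*(9+y))+((1+z)*(b+a)))+(8+z))
Apply DISTRIBUTE at LL (target: ((1+z)*(9+y))): ((((1+z)*(9+y))+((1+z)*(b+a)))+(8+z)) -> (((((1+z)*9)+((1+z)*y))+((1+z)*(b+a)))+(8+z))
Apply FACTOR at LL (target: (((1+z)*9)+((1+z)*y))): (((((1+z)*9)+((1+z)*y))+((1+z)*(b+a)))+(8+z)) -> ((((1+z)*(9+y))+((1+z)*(b+a)))+(8+z))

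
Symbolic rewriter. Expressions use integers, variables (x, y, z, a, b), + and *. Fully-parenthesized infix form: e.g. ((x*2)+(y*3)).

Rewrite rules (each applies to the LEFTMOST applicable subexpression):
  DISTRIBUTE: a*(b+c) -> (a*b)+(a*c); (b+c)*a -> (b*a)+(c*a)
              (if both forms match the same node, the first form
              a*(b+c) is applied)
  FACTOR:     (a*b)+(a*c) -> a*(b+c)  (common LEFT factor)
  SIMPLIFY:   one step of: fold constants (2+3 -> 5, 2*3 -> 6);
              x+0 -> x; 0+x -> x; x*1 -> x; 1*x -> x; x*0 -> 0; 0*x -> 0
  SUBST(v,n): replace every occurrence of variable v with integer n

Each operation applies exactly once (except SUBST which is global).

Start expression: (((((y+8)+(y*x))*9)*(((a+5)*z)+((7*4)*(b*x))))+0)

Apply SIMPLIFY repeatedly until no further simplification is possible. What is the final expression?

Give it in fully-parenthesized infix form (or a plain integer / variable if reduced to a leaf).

Start: (((((y+8)+(y*x))*9)*(((a+5)*z)+((7*4)*(b*x))))+0)
Step 1: at root: (((((y+8)+(y*x))*9)*(((a+5)*z)+((7*4)*(b*x))))+0) -> ((((y+8)+(y*x))*9)*(((a+5)*z)+((7*4)*(b*x)))); overall: (((((y+8)+(y*x))*9)*(((a+5)*z)+((7*4)*(b*x))))+0) -> ((((y+8)+(y*x))*9)*(((a+5)*z)+((7*4)*(b*x))))
Step 2: at RRL: (7*4) -> 28; overall: ((((y+8)+(y*x))*9)*(((a+5)*z)+((7*4)*(b*x)))) -> ((((y+8)+(y*x))*9)*(((a+5)*z)+(28*(b*x))))
Fixed point: ((((y+8)+(y*x))*9)*(((a+5)*z)+(28*(b*x))))

Answer: ((((y+8)+(y*x))*9)*(((a+5)*z)+(28*(b*x))))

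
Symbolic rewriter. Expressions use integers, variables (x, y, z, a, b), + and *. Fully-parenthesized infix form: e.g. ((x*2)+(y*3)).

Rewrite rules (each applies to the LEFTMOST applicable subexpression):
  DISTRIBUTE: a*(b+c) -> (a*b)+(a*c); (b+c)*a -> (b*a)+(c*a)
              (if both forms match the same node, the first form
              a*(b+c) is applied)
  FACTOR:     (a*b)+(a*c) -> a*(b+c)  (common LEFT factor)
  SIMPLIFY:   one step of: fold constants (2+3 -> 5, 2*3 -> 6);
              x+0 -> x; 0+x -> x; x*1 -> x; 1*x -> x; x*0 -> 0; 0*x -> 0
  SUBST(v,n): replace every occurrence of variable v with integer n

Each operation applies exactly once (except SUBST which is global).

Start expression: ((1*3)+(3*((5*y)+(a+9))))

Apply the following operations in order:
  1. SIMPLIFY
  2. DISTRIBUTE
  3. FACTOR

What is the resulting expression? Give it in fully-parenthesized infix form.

Start: ((1*3)+(3*((5*y)+(a+9))))
Apply SIMPLIFY at L (target: (1*3)): ((1*3)+(3*((5*y)+(a+9)))) -> (3+(3*((5*y)+(a+9))))
Apply DISTRIBUTE at R (target: (3*((5*y)+(a+9)))): (3+(3*((5*y)+(a+9)))) -> (3+((3*(5*y))+(3*(a+9))))
Apply FACTOR at R (target: ((3*(5*y))+(3*(a+9)))): (3+((3*(5*y))+(3*(a+9)))) -> (3+(3*((5*y)+(a+9))))

Answer: (3+(3*((5*y)+(a+9))))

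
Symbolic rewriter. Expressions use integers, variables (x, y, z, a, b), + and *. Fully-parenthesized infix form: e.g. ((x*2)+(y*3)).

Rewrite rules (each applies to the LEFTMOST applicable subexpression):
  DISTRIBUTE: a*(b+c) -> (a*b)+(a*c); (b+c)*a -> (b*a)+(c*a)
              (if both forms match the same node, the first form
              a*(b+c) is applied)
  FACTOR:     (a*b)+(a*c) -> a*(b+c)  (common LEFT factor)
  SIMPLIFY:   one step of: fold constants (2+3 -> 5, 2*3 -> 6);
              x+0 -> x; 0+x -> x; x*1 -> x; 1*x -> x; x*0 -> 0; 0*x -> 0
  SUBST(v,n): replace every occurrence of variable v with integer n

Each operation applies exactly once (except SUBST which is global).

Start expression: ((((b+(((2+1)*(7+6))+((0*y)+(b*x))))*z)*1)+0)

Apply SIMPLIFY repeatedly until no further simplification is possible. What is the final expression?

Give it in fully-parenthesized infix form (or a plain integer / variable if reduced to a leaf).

Answer: ((b+(39+(b*x)))*z)

Derivation:
Start: ((((b+(((2+1)*(7+6))+((0*y)+(b*x))))*z)*1)+0)
Step 1: at root: ((((b+(((2+1)*(7+6))+((0*y)+(b*x))))*z)*1)+0) -> (((b+(((2+1)*(7+6))+((0*y)+(b*x))))*z)*1); overall: ((((b+(((2+1)*(7+6))+((0*y)+(b*x))))*z)*1)+0) -> (((b+(((2+1)*(7+6))+((0*y)+(b*x))))*z)*1)
Step 2: at root: (((b+(((2+1)*(7+6))+((0*y)+(b*x))))*z)*1) -> ((b+(((2+1)*(7+6))+((0*y)+(b*x))))*z); overall: (((b+(((2+1)*(7+6))+((0*y)+(b*x))))*z)*1) -> ((b+(((2+1)*(7+6))+((0*y)+(b*x))))*z)
Step 3: at LRLL: (2+1) -> 3; overall: ((b+(((2+1)*(7+6))+((0*y)+(b*x))))*z) -> ((b+((3*(7+6))+((0*y)+(b*x))))*z)
Step 4: at LRLR: (7+6) -> 13; overall: ((b+((3*(7+6))+((0*y)+(b*x))))*z) -> ((b+((3*13)+((0*y)+(b*x))))*z)
Step 5: at LRL: (3*13) -> 39; overall: ((b+((3*13)+((0*y)+(b*x))))*z) -> ((b+(39+((0*y)+(b*x))))*z)
Step 6: at LRRL: (0*y) -> 0; overall: ((b+(39+((0*y)+(b*x))))*z) -> ((b+(39+(0+(b*x))))*z)
Step 7: at LRR: (0+(b*x)) -> (b*x); overall: ((b+(39+(0+(b*x))))*z) -> ((b+(39+(b*x)))*z)
Fixed point: ((b+(39+(b*x)))*z)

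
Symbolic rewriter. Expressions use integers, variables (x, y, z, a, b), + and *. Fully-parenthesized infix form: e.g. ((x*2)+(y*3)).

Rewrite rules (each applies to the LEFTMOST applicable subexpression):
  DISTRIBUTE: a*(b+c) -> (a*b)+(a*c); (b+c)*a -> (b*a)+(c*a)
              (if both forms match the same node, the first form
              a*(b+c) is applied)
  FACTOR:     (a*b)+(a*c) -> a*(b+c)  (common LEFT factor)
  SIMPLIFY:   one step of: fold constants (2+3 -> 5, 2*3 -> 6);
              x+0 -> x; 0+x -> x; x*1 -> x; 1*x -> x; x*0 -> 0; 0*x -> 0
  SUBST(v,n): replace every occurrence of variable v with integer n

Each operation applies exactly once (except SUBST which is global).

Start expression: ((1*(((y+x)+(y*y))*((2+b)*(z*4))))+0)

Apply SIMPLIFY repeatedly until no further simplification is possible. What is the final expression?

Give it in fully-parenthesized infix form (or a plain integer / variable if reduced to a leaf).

Answer: (((y+x)+(y*y))*((2+b)*(z*4)))

Derivation:
Start: ((1*(((y+x)+(y*y))*((2+b)*(z*4))))+0)
Step 1: at root: ((1*(((y+x)+(y*y))*((2+b)*(z*4))))+0) -> (1*(((y+x)+(y*y))*((2+b)*(z*4)))); overall: ((1*(((y+x)+(y*y))*((2+b)*(z*4))))+0) -> (1*(((y+x)+(y*y))*((2+b)*(z*4))))
Step 2: at root: (1*(((y+x)+(y*y))*((2+b)*(z*4)))) -> (((y+x)+(y*y))*((2+b)*(z*4))); overall: (1*(((y+x)+(y*y))*((2+b)*(z*4)))) -> (((y+x)+(y*y))*((2+b)*(z*4)))
Fixed point: (((y+x)+(y*y))*((2+b)*(z*4)))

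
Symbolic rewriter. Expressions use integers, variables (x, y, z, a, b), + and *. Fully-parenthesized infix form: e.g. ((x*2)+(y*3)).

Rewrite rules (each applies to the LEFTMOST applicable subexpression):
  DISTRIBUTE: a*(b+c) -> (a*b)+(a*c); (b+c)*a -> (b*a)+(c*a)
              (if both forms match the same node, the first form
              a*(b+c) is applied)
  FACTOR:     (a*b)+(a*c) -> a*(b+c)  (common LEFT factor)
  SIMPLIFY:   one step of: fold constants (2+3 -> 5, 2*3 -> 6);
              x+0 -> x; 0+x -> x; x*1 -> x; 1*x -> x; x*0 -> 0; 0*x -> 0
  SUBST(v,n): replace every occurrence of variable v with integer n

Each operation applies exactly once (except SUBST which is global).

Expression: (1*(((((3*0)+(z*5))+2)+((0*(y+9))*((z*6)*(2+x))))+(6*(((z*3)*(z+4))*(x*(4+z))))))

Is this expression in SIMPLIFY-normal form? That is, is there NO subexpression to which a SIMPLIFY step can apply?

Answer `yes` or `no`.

Expression: (1*(((((3*0)+(z*5))+2)+((0*(y+9))*((z*6)*(2+x))))+(6*(((z*3)*(z+4))*(x*(4+z))))))
Scanning for simplifiable subexpressions (pre-order)...
  at root: (1*(((((3*0)+(z*5))+2)+((0*(y+9))*((z*6)*(2+x))))+(6*(((z*3)*(z+4))*(x*(4+z)))))) (SIMPLIFIABLE)
  at R: (((((3*0)+(z*5))+2)+((0*(y+9))*((z*6)*(2+x))))+(6*(((z*3)*(z+4))*(x*(4+z))))) (not simplifiable)
  at RL: ((((3*0)+(z*5))+2)+((0*(y+9))*((z*6)*(2+x)))) (not simplifiable)
  at RLL: (((3*0)+(z*5))+2) (not simplifiable)
  at RLLL: ((3*0)+(z*5)) (not simplifiable)
  at RLLLL: (3*0) (SIMPLIFIABLE)
  at RLLLR: (z*5) (not simplifiable)
  at RLR: ((0*(y+9))*((z*6)*(2+x))) (not simplifiable)
  at RLRL: (0*(y+9)) (SIMPLIFIABLE)
  at RLRLR: (y+9) (not simplifiable)
  at RLRR: ((z*6)*(2+x)) (not simplifiable)
  at RLRRL: (z*6) (not simplifiable)
  at RLRRR: (2+x) (not simplifiable)
  at RR: (6*(((z*3)*(z+4))*(x*(4+z)))) (not simplifiable)
  at RRR: (((z*3)*(z+4))*(x*(4+z))) (not simplifiable)
  at RRRL: ((z*3)*(z+4)) (not simplifiable)
  at RRRLL: (z*3) (not simplifiable)
  at RRRLR: (z+4) (not simplifiable)
  at RRRR: (x*(4+z)) (not simplifiable)
  at RRRRR: (4+z) (not simplifiable)
Found simplifiable subexpr at path root: (1*(((((3*0)+(z*5))+2)+((0*(y+9))*((z*6)*(2+x))))+(6*(((z*3)*(z+4))*(x*(4+z))))))
One SIMPLIFY step would give: (((((3*0)+(z*5))+2)+((0*(y+9))*((z*6)*(2+x))))+(6*(((z*3)*(z+4))*(x*(4+z)))))
-> NOT in normal form.

Answer: no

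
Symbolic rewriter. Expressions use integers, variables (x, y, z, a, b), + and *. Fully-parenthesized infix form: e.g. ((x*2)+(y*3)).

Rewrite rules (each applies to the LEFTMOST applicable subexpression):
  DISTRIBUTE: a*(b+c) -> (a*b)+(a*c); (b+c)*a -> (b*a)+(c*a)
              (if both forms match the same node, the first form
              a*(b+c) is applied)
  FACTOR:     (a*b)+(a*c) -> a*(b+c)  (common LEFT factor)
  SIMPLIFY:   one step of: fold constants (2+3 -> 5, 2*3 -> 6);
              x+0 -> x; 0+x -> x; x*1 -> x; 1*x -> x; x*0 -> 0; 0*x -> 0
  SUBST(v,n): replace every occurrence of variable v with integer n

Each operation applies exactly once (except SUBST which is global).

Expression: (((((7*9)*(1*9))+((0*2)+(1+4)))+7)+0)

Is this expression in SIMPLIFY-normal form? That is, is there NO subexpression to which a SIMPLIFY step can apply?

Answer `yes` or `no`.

Expression: (((((7*9)*(1*9))+((0*2)+(1+4)))+7)+0)
Scanning for simplifiable subexpressions (pre-order)...
  at root: (((((7*9)*(1*9))+((0*2)+(1+4)))+7)+0) (SIMPLIFIABLE)
  at L: ((((7*9)*(1*9))+((0*2)+(1+4)))+7) (not simplifiable)
  at LL: (((7*9)*(1*9))+((0*2)+(1+4))) (not simplifiable)
  at LLL: ((7*9)*(1*9)) (not simplifiable)
  at LLLL: (7*9) (SIMPLIFIABLE)
  at LLLR: (1*9) (SIMPLIFIABLE)
  at LLR: ((0*2)+(1+4)) (not simplifiable)
  at LLRL: (0*2) (SIMPLIFIABLE)
  at LLRR: (1+4) (SIMPLIFIABLE)
Found simplifiable subexpr at path root: (((((7*9)*(1*9))+((0*2)+(1+4)))+7)+0)
One SIMPLIFY step would give: ((((7*9)*(1*9))+((0*2)+(1+4)))+7)
-> NOT in normal form.

Answer: no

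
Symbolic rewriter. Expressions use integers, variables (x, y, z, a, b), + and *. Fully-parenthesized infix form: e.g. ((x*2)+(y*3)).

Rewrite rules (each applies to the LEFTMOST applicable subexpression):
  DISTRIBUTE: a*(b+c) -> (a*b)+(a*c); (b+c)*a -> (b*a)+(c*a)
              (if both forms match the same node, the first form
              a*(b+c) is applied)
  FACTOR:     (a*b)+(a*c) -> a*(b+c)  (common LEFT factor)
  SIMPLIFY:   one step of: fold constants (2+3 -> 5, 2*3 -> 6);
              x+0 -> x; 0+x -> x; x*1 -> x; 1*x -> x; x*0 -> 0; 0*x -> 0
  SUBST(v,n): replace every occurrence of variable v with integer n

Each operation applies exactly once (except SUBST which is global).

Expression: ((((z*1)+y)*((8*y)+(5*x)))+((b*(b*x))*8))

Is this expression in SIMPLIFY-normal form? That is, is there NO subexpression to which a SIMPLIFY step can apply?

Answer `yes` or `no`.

Answer: no

Derivation:
Expression: ((((z*1)+y)*((8*y)+(5*x)))+((b*(b*x))*8))
Scanning for simplifiable subexpressions (pre-order)...
  at root: ((((z*1)+y)*((8*y)+(5*x)))+((b*(b*x))*8)) (not simplifiable)
  at L: (((z*1)+y)*((8*y)+(5*x))) (not simplifiable)
  at LL: ((z*1)+y) (not simplifiable)
  at LLL: (z*1) (SIMPLIFIABLE)
  at LR: ((8*y)+(5*x)) (not simplifiable)
  at LRL: (8*y) (not simplifiable)
  at LRR: (5*x) (not simplifiable)
  at R: ((b*(b*x))*8) (not simplifiable)
  at RL: (b*(b*x)) (not simplifiable)
  at RLR: (b*x) (not simplifiable)
Found simplifiable subexpr at path LLL: (z*1)
One SIMPLIFY step would give: (((z+y)*((8*y)+(5*x)))+((b*(b*x))*8))
-> NOT in normal form.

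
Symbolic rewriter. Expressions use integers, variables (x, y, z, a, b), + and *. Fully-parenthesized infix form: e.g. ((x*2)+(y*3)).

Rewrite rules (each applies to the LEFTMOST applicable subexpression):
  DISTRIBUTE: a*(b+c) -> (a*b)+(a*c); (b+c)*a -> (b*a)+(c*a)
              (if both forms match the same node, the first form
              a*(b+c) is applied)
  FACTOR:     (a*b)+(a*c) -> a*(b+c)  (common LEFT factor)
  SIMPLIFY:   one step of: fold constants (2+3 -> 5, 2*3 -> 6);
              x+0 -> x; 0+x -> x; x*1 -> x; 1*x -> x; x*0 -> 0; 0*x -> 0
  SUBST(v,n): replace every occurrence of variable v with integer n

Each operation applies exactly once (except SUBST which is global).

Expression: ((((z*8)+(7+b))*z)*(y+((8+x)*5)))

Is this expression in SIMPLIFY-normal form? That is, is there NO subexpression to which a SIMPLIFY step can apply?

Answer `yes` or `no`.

Answer: yes

Derivation:
Expression: ((((z*8)+(7+b))*z)*(y+((8+x)*5)))
Scanning for simplifiable subexpressions (pre-order)...
  at root: ((((z*8)+(7+b))*z)*(y+((8+x)*5))) (not simplifiable)
  at L: (((z*8)+(7+b))*z) (not simplifiable)
  at LL: ((z*8)+(7+b)) (not simplifiable)
  at LLL: (z*8) (not simplifiable)
  at LLR: (7+b) (not simplifiable)
  at R: (y+((8+x)*5)) (not simplifiable)
  at RR: ((8+x)*5) (not simplifiable)
  at RRL: (8+x) (not simplifiable)
Result: no simplifiable subexpression found -> normal form.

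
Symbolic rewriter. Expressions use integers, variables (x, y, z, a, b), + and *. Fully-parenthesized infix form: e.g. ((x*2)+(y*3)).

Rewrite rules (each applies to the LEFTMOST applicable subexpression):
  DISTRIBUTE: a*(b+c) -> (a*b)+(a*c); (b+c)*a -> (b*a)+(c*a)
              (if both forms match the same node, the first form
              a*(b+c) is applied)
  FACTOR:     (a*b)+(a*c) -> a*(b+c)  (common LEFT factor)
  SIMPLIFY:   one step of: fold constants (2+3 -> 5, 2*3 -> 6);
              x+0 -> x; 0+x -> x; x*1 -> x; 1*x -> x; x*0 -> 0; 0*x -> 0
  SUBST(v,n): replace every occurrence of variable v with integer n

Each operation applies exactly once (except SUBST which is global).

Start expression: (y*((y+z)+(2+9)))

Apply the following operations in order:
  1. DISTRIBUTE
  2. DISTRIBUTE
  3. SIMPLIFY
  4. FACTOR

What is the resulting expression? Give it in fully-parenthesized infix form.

Start: (y*((y+z)+(2+9)))
Apply DISTRIBUTE at root (target: (y*((y+z)+(2+9)))): (y*((y+z)+(2+9))) -> ((y*(y+z))+(y*(2+9)))
Apply DISTRIBUTE at L (target: (y*(y+z))): ((y*(y+z))+(y*(2+9))) -> (((y*y)+(y*z))+(y*(2+9)))
Apply SIMPLIFY at RR (target: (2+9)): (((y*y)+(y*z))+(y*(2+9))) -> (((y*y)+(y*z))+(y*11))
Apply FACTOR at L (target: ((y*y)+(y*z))): (((y*y)+(y*z))+(y*11)) -> ((y*(y+z))+(y*11))

Answer: ((y*(y+z))+(y*11))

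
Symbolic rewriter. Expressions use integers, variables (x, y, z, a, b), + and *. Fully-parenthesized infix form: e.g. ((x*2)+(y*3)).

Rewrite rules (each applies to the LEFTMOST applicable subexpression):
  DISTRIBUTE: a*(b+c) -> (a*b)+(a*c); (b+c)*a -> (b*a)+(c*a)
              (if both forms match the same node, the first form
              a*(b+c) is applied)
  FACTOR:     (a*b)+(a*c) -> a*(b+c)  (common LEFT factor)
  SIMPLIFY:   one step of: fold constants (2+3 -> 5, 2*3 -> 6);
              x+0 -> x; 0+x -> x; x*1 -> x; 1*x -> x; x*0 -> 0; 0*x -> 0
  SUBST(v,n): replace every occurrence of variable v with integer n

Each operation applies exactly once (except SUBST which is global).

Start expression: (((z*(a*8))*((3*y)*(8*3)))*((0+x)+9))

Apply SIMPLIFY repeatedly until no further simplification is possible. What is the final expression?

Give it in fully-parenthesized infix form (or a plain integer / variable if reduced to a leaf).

Answer: (((z*(a*8))*((3*y)*24))*(x+9))

Derivation:
Start: (((z*(a*8))*((3*y)*(8*3)))*((0+x)+9))
Step 1: at LRR: (8*3) -> 24; overall: (((z*(a*8))*((3*y)*(8*3)))*((0+x)+9)) -> (((z*(a*8))*((3*y)*24))*((0+x)+9))
Step 2: at RL: (0+x) -> x; overall: (((z*(a*8))*((3*y)*24))*((0+x)+9)) -> (((z*(a*8))*((3*y)*24))*(x+9))
Fixed point: (((z*(a*8))*((3*y)*24))*(x+9))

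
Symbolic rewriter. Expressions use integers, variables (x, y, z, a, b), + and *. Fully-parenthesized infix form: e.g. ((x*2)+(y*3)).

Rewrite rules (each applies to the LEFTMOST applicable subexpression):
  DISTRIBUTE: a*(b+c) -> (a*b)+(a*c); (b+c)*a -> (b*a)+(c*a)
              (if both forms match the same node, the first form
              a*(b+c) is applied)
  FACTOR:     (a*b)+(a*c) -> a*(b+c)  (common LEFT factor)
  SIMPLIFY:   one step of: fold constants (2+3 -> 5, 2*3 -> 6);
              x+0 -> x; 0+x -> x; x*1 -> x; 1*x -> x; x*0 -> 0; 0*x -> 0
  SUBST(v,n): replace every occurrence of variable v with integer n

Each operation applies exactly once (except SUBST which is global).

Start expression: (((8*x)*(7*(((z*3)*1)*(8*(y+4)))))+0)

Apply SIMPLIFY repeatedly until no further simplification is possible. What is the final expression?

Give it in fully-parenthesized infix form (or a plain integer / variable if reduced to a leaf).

Start: (((8*x)*(7*(((z*3)*1)*(8*(y+4)))))+0)
Step 1: at root: (((8*x)*(7*(((z*3)*1)*(8*(y+4)))))+0) -> ((8*x)*(7*(((z*3)*1)*(8*(y+4))))); overall: (((8*x)*(7*(((z*3)*1)*(8*(y+4)))))+0) -> ((8*x)*(7*(((z*3)*1)*(8*(y+4)))))
Step 2: at RRL: ((z*3)*1) -> (z*3); overall: ((8*x)*(7*(((z*3)*1)*(8*(y+4))))) -> ((8*x)*(7*((z*3)*(8*(y+4)))))
Fixed point: ((8*x)*(7*((z*3)*(8*(y+4)))))

Answer: ((8*x)*(7*((z*3)*(8*(y+4)))))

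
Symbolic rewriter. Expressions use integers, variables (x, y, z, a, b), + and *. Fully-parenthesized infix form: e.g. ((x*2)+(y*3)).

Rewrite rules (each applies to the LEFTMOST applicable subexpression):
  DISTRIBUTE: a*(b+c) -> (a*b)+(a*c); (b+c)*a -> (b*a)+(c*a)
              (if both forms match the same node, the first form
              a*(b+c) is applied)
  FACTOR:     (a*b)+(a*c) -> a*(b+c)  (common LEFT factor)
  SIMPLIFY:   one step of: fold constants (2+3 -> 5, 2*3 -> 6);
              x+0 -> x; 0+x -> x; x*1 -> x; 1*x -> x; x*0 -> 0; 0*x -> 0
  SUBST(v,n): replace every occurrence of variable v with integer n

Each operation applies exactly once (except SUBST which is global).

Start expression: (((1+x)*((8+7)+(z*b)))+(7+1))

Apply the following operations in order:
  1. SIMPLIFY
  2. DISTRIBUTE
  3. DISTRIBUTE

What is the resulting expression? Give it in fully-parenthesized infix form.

Answer: ((((1*15)+(x*15))+((1+x)*(z*b)))+(7+1))

Derivation:
Start: (((1+x)*((8+7)+(z*b)))+(7+1))
Apply SIMPLIFY at LRL (target: (8+7)): (((1+x)*((8+7)+(z*b)))+(7+1)) -> (((1+x)*(15+(z*b)))+(7+1))
Apply DISTRIBUTE at L (target: ((1+x)*(15+(z*b)))): (((1+x)*(15+(z*b)))+(7+1)) -> ((((1+x)*15)+((1+x)*(z*b)))+(7+1))
Apply DISTRIBUTE at LL (target: ((1+x)*15)): ((((1+x)*15)+((1+x)*(z*b)))+(7+1)) -> ((((1*15)+(x*15))+((1+x)*(z*b)))+(7+1))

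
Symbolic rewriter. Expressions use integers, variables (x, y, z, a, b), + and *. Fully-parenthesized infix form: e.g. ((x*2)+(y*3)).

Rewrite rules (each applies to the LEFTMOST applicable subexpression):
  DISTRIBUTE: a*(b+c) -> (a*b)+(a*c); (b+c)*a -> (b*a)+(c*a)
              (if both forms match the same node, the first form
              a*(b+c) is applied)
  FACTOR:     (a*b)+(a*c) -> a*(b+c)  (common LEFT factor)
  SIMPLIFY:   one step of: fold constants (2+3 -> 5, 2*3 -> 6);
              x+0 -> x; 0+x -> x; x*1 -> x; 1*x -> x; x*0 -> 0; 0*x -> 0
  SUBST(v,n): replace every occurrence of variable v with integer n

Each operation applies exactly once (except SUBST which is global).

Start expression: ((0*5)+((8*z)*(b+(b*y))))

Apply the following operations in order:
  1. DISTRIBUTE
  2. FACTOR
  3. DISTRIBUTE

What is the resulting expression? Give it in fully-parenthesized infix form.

Start: ((0*5)+((8*z)*(b+(b*y))))
Apply DISTRIBUTE at R (target: ((8*z)*(b+(b*y)))): ((0*5)+((8*z)*(b+(b*y)))) -> ((0*5)+(((8*z)*b)+((8*z)*(b*y))))
Apply FACTOR at R (target: (((8*z)*b)+((8*z)*(b*y)))): ((0*5)+(((8*z)*b)+((8*z)*(b*y)))) -> ((0*5)+((8*z)*(b+(b*y))))
Apply DISTRIBUTE at R (target: ((8*z)*(b+(b*y)))): ((0*5)+((8*z)*(b+(b*y)))) -> ((0*5)+(((8*z)*b)+((8*z)*(b*y))))

Answer: ((0*5)+(((8*z)*b)+((8*z)*(b*y))))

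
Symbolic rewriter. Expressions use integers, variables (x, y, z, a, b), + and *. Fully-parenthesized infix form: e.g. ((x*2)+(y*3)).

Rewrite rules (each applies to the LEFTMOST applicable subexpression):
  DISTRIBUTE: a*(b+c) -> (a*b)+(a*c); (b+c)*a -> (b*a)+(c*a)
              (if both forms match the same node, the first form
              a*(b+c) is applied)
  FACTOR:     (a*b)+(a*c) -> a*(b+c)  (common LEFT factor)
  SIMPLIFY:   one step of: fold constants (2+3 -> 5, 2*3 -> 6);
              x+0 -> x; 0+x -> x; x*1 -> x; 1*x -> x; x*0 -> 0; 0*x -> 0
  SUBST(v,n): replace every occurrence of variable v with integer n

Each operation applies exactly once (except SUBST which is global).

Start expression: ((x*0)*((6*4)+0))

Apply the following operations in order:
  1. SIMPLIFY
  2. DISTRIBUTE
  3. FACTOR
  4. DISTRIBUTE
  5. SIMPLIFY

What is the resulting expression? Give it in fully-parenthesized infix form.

Start: ((x*0)*((6*4)+0))
Apply SIMPLIFY at L (target: (x*0)): ((x*0)*((6*4)+0)) -> (0*((6*4)+0))
Apply DISTRIBUTE at root (target: (0*((6*4)+0))): (0*((6*4)+0)) -> ((0*(6*4))+(0*0))
Apply FACTOR at root (target: ((0*(6*4))+(0*0))): ((0*(6*4))+(0*0)) -> (0*((6*4)+0))
Apply DISTRIBUTE at root (target: (0*((6*4)+0))): (0*((6*4)+0)) -> ((0*(6*4))+(0*0))
Apply SIMPLIFY at L (target: (0*(6*4))): ((0*(6*4))+(0*0)) -> (0+(0*0))

Answer: (0+(0*0))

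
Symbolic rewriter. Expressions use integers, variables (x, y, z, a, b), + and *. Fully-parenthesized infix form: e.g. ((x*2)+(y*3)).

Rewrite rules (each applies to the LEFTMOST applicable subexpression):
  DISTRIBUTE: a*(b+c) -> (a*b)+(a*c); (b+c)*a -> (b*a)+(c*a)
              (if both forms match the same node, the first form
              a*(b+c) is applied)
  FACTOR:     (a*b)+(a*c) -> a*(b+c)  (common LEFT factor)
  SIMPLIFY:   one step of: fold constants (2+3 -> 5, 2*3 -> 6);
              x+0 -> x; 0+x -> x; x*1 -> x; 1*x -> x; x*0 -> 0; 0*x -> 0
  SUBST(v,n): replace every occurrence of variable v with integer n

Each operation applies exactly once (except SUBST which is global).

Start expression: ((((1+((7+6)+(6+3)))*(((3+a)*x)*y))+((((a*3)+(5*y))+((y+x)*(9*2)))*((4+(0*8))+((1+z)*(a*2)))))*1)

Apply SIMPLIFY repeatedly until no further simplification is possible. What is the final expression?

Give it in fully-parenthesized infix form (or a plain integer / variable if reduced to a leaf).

Start: ((((1+((7+6)+(6+3)))*(((3+a)*x)*y))+((((a*3)+(5*y))+((y+x)*(9*2)))*((4+(0*8))+((1+z)*(a*2)))))*1)
Step 1: at root: ((((1+((7+6)+(6+3)))*(((3+a)*x)*y))+((((a*3)+(5*y))+((y+x)*(9*2)))*((4+(0*8))+((1+z)*(a*2)))))*1) -> (((1+((7+6)+(6+3)))*(((3+a)*x)*y))+((((a*3)+(5*y))+((y+x)*(9*2)))*((4+(0*8))+((1+z)*(a*2))))); overall: ((((1+((7+6)+(6+3)))*(((3+a)*x)*y))+((((a*3)+(5*y))+((y+x)*(9*2)))*((4+(0*8))+((1+z)*(a*2)))))*1) -> (((1+((7+6)+(6+3)))*(((3+a)*x)*y))+((((a*3)+(5*y))+((y+x)*(9*2)))*((4+(0*8))+((1+z)*(a*2)))))
Step 2: at LLRL: (7+6) -> 13; overall: (((1+((7+6)+(6+3)))*(((3+a)*x)*y))+((((a*3)+(5*y))+((y+x)*(9*2)))*((4+(0*8))+((1+z)*(a*2))))) -> (((1+(13+(6+3)))*(((3+a)*x)*y))+((((a*3)+(5*y))+((y+x)*(9*2)))*((4+(0*8))+((1+z)*(a*2)))))
Step 3: at LLRR: (6+3) -> 9; overall: (((1+(13+(6+3)))*(((3+a)*x)*y))+((((a*3)+(5*y))+((y+x)*(9*2)))*((4+(0*8))+((1+z)*(a*2))))) -> (((1+(13+9))*(((3+a)*x)*y))+((((a*3)+(5*y))+((y+x)*(9*2)))*((4+(0*8))+((1+z)*(a*2)))))
Step 4: at LLR: (13+9) -> 22; overall: (((1+(13+9))*(((3+a)*x)*y))+((((a*3)+(5*y))+((y+x)*(9*2)))*((4+(0*8))+((1+z)*(a*2))))) -> (((1+22)*(((3+a)*x)*y))+((((a*3)+(5*y))+((y+x)*(9*2)))*((4+(0*8))+((1+z)*(a*2)))))
Step 5: at LL: (1+22) -> 23; overall: (((1+22)*(((3+a)*x)*y))+((((a*3)+(5*y))+((y+x)*(9*2)))*((4+(0*8))+((1+z)*(a*2))))) -> ((23*(((3+a)*x)*y))+((((a*3)+(5*y))+((y+x)*(9*2)))*((4+(0*8))+((1+z)*(a*2)))))
Step 6: at RLRR: (9*2) -> 18; overall: ((23*(((3+a)*x)*y))+((((a*3)+(5*y))+((y+x)*(9*2)))*((4+(0*8))+((1+z)*(a*2))))) -> ((23*(((3+a)*x)*y))+((((a*3)+(5*y))+((y+x)*18))*((4+(0*8))+((1+z)*(a*2)))))
Step 7: at RRLR: (0*8) -> 0; overall: ((23*(((3+a)*x)*y))+((((a*3)+(5*y))+((y+x)*18))*((4+(0*8))+((1+z)*(a*2))))) -> ((23*(((3+a)*x)*y))+((((a*3)+(5*y))+((y+x)*18))*((4+0)+((1+z)*(a*2)))))
Step 8: at RRL: (4+0) -> 4; overall: ((23*(((3+a)*x)*y))+((((a*3)+(5*y))+((y+x)*18))*((4+0)+((1+z)*(a*2))))) -> ((23*(((3+a)*x)*y))+((((a*3)+(5*y))+((y+x)*18))*(4+((1+z)*(a*2)))))
Fixed point: ((23*(((3+a)*x)*y))+((((a*3)+(5*y))+((y+x)*18))*(4+((1+z)*(a*2)))))

Answer: ((23*(((3+a)*x)*y))+((((a*3)+(5*y))+((y+x)*18))*(4+((1+z)*(a*2)))))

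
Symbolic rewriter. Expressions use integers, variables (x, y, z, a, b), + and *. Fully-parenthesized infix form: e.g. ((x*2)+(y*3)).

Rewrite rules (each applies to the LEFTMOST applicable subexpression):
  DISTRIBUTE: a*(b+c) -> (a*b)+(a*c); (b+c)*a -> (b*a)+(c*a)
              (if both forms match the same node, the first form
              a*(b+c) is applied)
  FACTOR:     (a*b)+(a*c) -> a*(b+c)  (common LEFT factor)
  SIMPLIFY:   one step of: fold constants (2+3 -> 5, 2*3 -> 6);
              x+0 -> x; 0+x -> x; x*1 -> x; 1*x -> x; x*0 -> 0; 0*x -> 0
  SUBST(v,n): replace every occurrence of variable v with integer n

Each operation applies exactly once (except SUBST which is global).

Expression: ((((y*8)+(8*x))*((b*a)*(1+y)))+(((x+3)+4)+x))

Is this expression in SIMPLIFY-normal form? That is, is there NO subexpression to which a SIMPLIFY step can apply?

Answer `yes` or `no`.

Expression: ((((y*8)+(8*x))*((b*a)*(1+y)))+(((x+3)+4)+x))
Scanning for simplifiable subexpressions (pre-order)...
  at root: ((((y*8)+(8*x))*((b*a)*(1+y)))+(((x+3)+4)+x)) (not simplifiable)
  at L: (((y*8)+(8*x))*((b*a)*(1+y))) (not simplifiable)
  at LL: ((y*8)+(8*x)) (not simplifiable)
  at LLL: (y*8) (not simplifiable)
  at LLR: (8*x) (not simplifiable)
  at LR: ((b*a)*(1+y)) (not simplifiable)
  at LRL: (b*a) (not simplifiable)
  at LRR: (1+y) (not simplifiable)
  at R: (((x+3)+4)+x) (not simplifiable)
  at RL: ((x+3)+4) (not simplifiable)
  at RLL: (x+3) (not simplifiable)
Result: no simplifiable subexpression found -> normal form.

Answer: yes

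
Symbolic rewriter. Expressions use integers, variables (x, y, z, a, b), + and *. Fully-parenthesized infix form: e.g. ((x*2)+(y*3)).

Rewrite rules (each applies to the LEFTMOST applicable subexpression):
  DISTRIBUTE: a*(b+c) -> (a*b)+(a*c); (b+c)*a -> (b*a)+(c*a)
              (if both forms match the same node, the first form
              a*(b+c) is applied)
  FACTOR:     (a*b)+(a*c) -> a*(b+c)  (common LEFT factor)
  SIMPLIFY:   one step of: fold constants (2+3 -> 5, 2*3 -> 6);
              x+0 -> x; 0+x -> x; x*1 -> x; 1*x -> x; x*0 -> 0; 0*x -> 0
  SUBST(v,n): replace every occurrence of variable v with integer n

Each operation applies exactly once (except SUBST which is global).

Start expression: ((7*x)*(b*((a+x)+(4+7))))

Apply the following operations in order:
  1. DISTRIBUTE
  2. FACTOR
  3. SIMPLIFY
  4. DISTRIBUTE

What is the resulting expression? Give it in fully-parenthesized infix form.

Answer: ((7*x)*((b*(a+x))+(b*11)))

Derivation:
Start: ((7*x)*(b*((a+x)+(4+7))))
Apply DISTRIBUTE at R (target: (b*((a+x)+(4+7)))): ((7*x)*(b*((a+x)+(4+7)))) -> ((7*x)*((b*(a+x))+(b*(4+7))))
Apply FACTOR at R (target: ((b*(a+x))+(b*(4+7)))): ((7*x)*((b*(a+x))+(b*(4+7)))) -> ((7*x)*(b*((a+x)+(4+7))))
Apply SIMPLIFY at RRR (target: (4+7)): ((7*x)*(b*((a+x)+(4+7)))) -> ((7*x)*(b*((a+x)+11)))
Apply DISTRIBUTE at R (target: (b*((a+x)+11))): ((7*x)*(b*((a+x)+11))) -> ((7*x)*((b*(a+x))+(b*11)))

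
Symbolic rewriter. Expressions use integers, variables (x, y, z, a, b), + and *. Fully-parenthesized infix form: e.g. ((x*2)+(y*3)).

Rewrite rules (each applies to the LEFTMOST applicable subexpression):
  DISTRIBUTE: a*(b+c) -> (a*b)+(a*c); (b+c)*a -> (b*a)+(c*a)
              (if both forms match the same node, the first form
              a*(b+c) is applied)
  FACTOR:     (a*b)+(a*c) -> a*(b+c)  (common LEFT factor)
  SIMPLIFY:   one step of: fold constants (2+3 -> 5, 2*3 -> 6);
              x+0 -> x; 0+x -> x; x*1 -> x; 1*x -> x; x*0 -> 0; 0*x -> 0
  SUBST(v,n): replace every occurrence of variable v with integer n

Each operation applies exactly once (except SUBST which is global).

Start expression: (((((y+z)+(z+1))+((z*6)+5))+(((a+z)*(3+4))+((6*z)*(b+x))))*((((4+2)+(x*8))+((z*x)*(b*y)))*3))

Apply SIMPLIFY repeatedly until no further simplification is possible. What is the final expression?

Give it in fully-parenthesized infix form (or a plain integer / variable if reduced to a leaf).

Answer: (((((y+z)+(z+1))+((z*6)+5))+(((a+z)*7)+((6*z)*(b+x))))*(((6+(x*8))+((z*x)*(b*y)))*3))

Derivation:
Start: (((((y+z)+(z+1))+((z*6)+5))+(((a+z)*(3+4))+((6*z)*(b+x))))*((((4+2)+(x*8))+((z*x)*(b*y)))*3))
Step 1: at LRLR: (3+4) -> 7; overall: (((((y+z)+(z+1))+((z*6)+5))+(((a+z)*(3+4))+((6*z)*(b+x))))*((((4+2)+(x*8))+((z*x)*(b*y)))*3)) -> (((((y+z)+(z+1))+((z*6)+5))+(((a+z)*7)+((6*z)*(b+x))))*((((4+2)+(x*8))+((z*x)*(b*y)))*3))
Step 2: at RLLL: (4+2) -> 6; overall: (((((y+z)+(z+1))+((z*6)+5))+(((a+z)*7)+((6*z)*(b+x))))*((((4+2)+(x*8))+((z*x)*(b*y)))*3)) -> (((((y+z)+(z+1))+((z*6)+5))+(((a+z)*7)+((6*z)*(b+x))))*(((6+(x*8))+((z*x)*(b*y)))*3))
Fixed point: (((((y+z)+(z+1))+((z*6)+5))+(((a+z)*7)+((6*z)*(b+x))))*(((6+(x*8))+((z*x)*(b*y)))*3))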